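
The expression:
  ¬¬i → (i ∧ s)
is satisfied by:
  {s: True, i: False}
  {i: False, s: False}
  {i: True, s: True}


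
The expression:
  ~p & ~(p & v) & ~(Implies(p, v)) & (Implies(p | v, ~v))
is never true.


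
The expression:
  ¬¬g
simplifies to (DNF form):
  g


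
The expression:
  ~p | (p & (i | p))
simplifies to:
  True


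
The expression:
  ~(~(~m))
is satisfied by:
  {m: False}


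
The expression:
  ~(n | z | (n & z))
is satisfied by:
  {n: False, z: False}


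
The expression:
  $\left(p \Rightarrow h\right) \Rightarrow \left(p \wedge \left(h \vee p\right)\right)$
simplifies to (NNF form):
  $p$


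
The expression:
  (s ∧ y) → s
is always true.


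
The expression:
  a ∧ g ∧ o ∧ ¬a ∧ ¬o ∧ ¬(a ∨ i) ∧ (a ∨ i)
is never true.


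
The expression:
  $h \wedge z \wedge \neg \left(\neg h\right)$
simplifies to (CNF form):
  $h \wedge z$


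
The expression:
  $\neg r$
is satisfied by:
  {r: False}


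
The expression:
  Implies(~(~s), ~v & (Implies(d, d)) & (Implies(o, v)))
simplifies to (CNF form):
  (~o | ~s) & (~s | ~v)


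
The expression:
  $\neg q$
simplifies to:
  $\neg q$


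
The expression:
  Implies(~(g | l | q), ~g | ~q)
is always true.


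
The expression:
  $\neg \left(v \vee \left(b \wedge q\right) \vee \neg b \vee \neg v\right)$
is never true.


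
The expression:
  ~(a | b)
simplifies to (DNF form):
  ~a & ~b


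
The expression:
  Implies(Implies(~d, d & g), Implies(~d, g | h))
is always true.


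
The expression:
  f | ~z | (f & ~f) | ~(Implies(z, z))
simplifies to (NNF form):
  f | ~z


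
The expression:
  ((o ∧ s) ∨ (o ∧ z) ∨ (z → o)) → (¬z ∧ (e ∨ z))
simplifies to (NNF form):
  (e ∧ ¬z) ∨ (z ∧ ¬o)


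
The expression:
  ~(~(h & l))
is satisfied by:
  {h: True, l: True}


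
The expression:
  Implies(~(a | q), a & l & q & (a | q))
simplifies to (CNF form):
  a | q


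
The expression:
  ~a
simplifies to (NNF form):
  ~a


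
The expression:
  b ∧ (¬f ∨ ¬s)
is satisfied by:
  {b: True, s: False, f: False}
  {f: True, b: True, s: False}
  {s: True, b: True, f: False}


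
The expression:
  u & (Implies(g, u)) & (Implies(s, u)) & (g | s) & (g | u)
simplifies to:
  u & (g | s)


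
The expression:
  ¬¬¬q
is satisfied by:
  {q: False}


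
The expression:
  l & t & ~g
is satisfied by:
  {t: True, l: True, g: False}


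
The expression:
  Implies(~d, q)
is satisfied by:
  {d: True, q: True}
  {d: True, q: False}
  {q: True, d: False}


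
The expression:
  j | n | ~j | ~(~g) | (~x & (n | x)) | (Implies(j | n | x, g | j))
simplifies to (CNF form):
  True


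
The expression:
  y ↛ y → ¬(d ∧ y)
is always true.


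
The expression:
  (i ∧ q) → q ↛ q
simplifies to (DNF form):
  ¬i ∨ ¬q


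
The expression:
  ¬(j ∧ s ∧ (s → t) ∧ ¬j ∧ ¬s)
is always true.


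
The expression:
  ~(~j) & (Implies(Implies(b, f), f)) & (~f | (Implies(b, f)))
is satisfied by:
  {j: True, b: True, f: True}
  {j: True, b: True, f: False}
  {j: True, f: True, b: False}


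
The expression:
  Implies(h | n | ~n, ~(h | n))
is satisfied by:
  {n: False, h: False}


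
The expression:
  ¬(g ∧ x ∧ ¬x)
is always true.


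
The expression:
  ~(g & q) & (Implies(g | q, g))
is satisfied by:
  {q: False}


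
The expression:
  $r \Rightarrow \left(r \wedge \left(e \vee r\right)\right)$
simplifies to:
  $\text{True}$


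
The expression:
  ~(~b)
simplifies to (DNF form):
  b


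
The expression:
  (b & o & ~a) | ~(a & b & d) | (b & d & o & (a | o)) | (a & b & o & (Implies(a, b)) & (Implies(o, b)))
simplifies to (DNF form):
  o | ~a | ~b | ~d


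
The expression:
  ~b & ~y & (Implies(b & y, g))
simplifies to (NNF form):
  ~b & ~y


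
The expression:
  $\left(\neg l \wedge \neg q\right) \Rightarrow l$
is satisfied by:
  {q: True, l: True}
  {q: True, l: False}
  {l: True, q: False}


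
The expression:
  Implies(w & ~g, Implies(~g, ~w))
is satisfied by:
  {g: True, w: False}
  {w: False, g: False}
  {w: True, g: True}


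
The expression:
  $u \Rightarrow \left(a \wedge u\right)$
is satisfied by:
  {a: True, u: False}
  {u: False, a: False}
  {u: True, a: True}


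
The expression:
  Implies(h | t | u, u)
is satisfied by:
  {u: True, t: False, h: False}
  {u: True, h: True, t: False}
  {u: True, t: True, h: False}
  {u: True, h: True, t: True}
  {h: False, t: False, u: False}


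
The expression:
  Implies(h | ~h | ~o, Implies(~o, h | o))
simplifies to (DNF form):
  h | o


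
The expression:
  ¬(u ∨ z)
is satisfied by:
  {u: False, z: False}


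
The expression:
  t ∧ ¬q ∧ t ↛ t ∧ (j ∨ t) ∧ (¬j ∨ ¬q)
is never true.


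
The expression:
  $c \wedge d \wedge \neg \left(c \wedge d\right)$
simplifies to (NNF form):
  $\text{False}$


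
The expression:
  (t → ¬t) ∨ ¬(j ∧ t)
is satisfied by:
  {t: False, j: False}
  {j: True, t: False}
  {t: True, j: False}


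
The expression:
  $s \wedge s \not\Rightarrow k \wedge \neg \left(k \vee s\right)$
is never true.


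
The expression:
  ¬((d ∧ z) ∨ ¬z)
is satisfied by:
  {z: True, d: False}


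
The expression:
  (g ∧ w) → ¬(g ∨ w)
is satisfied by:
  {w: False, g: False}
  {g: True, w: False}
  {w: True, g: False}


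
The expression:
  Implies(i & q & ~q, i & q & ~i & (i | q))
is always true.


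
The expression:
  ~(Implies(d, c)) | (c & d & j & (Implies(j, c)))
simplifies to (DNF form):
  (d & j) | (d & ~c)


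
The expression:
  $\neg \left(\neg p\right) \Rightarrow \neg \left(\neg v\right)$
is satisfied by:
  {v: True, p: False}
  {p: False, v: False}
  {p: True, v: True}


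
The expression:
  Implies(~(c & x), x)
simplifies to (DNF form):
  x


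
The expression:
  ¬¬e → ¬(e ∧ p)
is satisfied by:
  {p: False, e: False}
  {e: True, p: False}
  {p: True, e: False}


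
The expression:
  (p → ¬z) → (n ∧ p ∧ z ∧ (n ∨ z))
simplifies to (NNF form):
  p ∧ z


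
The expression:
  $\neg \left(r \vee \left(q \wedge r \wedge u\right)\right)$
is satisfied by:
  {r: False}


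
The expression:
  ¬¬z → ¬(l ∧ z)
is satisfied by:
  {l: False, z: False}
  {z: True, l: False}
  {l: True, z: False}


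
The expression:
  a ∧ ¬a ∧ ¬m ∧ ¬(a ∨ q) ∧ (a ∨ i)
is never true.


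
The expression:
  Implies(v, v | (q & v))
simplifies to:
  True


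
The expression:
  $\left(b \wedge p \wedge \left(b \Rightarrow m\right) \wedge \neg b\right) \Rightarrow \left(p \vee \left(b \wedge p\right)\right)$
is always true.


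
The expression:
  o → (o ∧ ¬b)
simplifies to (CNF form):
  ¬b ∨ ¬o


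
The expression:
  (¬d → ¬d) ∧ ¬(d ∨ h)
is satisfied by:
  {d: False, h: False}


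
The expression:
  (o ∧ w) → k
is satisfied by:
  {k: True, w: False, o: False}
  {w: False, o: False, k: False}
  {k: True, o: True, w: False}
  {o: True, w: False, k: False}
  {k: True, w: True, o: False}
  {w: True, k: False, o: False}
  {k: True, o: True, w: True}


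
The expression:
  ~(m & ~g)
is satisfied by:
  {g: True, m: False}
  {m: False, g: False}
  {m: True, g: True}


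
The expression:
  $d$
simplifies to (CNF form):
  $d$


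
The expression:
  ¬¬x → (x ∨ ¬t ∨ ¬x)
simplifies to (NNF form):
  True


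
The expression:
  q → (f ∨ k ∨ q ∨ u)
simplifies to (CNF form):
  True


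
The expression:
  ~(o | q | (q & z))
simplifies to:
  ~o & ~q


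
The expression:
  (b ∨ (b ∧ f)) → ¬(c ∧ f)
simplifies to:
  ¬b ∨ ¬c ∨ ¬f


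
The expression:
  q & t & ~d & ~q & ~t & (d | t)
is never true.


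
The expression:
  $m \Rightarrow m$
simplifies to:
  $\text{True}$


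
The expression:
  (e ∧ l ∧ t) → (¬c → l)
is always true.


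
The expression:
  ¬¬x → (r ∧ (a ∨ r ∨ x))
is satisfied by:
  {r: True, x: False}
  {x: False, r: False}
  {x: True, r: True}


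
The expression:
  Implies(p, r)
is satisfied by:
  {r: True, p: False}
  {p: False, r: False}
  {p: True, r: True}


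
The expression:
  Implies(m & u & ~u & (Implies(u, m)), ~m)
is always true.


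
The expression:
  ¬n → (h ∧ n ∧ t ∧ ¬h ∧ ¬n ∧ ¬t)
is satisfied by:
  {n: True}


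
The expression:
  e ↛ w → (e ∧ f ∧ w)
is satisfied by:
  {w: True, e: False}
  {e: False, w: False}
  {e: True, w: True}


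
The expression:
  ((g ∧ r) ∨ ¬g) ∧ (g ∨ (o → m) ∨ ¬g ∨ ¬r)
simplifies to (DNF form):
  r ∨ ¬g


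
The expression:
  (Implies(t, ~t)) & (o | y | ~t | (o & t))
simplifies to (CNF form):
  ~t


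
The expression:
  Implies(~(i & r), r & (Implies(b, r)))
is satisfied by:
  {r: True}


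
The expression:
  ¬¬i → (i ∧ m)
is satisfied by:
  {m: True, i: False}
  {i: False, m: False}
  {i: True, m: True}


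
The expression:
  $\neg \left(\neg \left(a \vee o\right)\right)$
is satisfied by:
  {a: True, o: True}
  {a: True, o: False}
  {o: True, a: False}


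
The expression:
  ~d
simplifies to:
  ~d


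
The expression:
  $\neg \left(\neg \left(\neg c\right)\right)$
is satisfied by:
  {c: False}


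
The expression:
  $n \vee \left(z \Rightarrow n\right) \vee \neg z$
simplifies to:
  $n \vee \neg z$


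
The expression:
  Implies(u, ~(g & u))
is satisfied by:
  {g: False, u: False}
  {u: True, g: False}
  {g: True, u: False}


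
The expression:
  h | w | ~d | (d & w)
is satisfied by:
  {h: True, w: True, d: False}
  {h: True, w: False, d: False}
  {w: True, h: False, d: False}
  {h: False, w: False, d: False}
  {h: True, d: True, w: True}
  {h: True, d: True, w: False}
  {d: True, w: True, h: False}


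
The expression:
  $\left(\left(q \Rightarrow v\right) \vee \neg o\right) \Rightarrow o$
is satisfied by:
  {o: True}


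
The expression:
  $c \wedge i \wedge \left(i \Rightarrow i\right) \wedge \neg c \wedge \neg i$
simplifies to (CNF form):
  $\text{False}$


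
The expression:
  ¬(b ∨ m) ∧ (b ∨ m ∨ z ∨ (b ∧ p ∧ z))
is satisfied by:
  {z: True, b: False, m: False}


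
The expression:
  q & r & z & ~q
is never true.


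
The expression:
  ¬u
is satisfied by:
  {u: False}


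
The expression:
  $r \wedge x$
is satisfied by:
  {r: True, x: True}


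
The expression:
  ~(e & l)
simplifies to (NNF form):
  ~e | ~l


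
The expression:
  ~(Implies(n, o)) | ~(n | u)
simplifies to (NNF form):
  (n & ~o) | (~n & ~u)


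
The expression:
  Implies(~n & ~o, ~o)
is always true.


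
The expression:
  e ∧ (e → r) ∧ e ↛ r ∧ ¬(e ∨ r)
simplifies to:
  False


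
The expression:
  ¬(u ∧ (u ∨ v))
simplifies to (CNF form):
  ¬u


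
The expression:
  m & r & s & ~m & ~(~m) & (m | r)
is never true.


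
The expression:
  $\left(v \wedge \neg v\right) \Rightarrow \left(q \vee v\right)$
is always true.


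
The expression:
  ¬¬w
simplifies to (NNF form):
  w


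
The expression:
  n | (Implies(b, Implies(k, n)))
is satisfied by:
  {n: True, k: False, b: False}
  {k: False, b: False, n: False}
  {n: True, b: True, k: False}
  {b: True, k: False, n: False}
  {n: True, k: True, b: False}
  {k: True, n: False, b: False}
  {n: True, b: True, k: True}


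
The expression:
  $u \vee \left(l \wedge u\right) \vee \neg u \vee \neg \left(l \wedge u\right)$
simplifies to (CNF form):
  $\text{True}$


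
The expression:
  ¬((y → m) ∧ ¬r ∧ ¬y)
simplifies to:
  r ∨ y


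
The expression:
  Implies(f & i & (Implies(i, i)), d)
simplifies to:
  d | ~f | ~i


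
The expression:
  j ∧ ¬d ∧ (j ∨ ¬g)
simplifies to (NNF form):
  j ∧ ¬d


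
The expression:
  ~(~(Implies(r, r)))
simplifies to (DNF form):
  True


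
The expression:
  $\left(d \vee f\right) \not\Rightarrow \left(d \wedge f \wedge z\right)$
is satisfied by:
  {f: True, z: False, d: False}
  {d: True, f: True, z: False}
  {z: True, f: True, d: False}
  {d: True, f: False, z: False}
  {d: True, z: True, f: False}


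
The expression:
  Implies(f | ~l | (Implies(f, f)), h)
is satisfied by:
  {h: True}


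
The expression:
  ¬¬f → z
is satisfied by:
  {z: True, f: False}
  {f: False, z: False}
  {f: True, z: True}


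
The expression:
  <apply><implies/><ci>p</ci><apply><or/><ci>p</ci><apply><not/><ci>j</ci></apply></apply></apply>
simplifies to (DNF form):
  <true/>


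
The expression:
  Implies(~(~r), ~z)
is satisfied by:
  {z: False, r: False}
  {r: True, z: False}
  {z: True, r: False}


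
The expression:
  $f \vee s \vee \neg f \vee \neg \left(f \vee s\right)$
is always true.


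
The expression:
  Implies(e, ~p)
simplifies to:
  ~e | ~p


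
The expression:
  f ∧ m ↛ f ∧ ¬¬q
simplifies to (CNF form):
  False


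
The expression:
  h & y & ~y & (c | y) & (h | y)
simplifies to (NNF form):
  False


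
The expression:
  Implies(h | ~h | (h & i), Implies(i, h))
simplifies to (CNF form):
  h | ~i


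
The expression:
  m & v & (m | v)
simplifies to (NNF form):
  m & v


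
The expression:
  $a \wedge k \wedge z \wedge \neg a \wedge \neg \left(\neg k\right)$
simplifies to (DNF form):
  $\text{False}$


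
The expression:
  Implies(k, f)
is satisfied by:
  {f: True, k: False}
  {k: False, f: False}
  {k: True, f: True}


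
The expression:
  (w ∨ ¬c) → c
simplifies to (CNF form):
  c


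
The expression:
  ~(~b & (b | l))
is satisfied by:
  {b: True, l: False}
  {l: False, b: False}
  {l: True, b: True}


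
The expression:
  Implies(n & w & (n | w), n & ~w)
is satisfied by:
  {w: False, n: False}
  {n: True, w: False}
  {w: True, n: False}


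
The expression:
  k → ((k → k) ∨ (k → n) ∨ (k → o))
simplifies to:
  True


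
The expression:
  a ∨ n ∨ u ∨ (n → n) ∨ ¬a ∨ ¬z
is always true.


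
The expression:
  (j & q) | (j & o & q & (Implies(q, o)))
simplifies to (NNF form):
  j & q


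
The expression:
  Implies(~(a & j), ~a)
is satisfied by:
  {j: True, a: False}
  {a: False, j: False}
  {a: True, j: True}


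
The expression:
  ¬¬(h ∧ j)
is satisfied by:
  {h: True, j: True}


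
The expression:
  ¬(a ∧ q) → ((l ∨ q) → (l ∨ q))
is always true.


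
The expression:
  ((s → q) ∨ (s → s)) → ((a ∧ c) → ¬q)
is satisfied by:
  {c: False, q: False, a: False}
  {a: True, c: False, q: False}
  {q: True, c: False, a: False}
  {a: True, q: True, c: False}
  {c: True, a: False, q: False}
  {a: True, c: True, q: False}
  {q: True, c: True, a: False}


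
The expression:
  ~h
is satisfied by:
  {h: False}


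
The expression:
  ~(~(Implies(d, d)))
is always true.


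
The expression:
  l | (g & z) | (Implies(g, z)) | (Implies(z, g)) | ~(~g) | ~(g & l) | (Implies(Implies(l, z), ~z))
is always true.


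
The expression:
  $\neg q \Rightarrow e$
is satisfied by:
  {q: True, e: True}
  {q: True, e: False}
  {e: True, q: False}


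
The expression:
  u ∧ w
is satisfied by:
  {u: True, w: True}


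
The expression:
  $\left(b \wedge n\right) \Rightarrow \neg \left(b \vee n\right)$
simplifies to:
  $\neg b \vee \neg n$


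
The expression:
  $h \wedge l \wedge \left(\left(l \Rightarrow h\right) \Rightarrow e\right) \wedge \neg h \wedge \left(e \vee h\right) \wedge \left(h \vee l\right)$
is never true.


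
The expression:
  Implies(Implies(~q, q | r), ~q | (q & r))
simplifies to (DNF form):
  r | ~q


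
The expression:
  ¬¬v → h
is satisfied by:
  {h: True, v: False}
  {v: False, h: False}
  {v: True, h: True}


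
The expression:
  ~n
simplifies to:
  ~n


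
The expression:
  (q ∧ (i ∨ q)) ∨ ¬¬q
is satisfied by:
  {q: True}


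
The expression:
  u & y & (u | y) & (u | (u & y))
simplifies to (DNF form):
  u & y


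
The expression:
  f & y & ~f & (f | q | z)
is never true.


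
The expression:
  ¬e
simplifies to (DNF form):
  ¬e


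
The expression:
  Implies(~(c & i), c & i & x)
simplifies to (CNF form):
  c & i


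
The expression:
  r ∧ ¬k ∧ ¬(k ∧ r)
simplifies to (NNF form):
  r ∧ ¬k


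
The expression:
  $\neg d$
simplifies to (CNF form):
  $\neg d$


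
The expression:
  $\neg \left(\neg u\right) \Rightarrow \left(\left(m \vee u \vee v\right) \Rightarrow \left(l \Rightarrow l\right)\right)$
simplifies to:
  $\text{True}$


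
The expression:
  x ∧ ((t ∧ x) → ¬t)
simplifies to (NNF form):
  x ∧ ¬t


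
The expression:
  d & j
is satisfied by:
  {j: True, d: True}


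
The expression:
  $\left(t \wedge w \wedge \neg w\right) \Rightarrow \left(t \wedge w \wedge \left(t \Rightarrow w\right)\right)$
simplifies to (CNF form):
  $\text{True}$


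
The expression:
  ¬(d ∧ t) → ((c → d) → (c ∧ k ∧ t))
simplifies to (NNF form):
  (c ∧ ¬d) ∨ (d ∧ t)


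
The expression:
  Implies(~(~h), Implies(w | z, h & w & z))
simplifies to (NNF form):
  ~h | (w & z) | (~w & ~z)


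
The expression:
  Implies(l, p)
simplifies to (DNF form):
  p | ~l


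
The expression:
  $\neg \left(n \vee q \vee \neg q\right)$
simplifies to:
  $\text{False}$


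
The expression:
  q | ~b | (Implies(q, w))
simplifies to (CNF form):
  True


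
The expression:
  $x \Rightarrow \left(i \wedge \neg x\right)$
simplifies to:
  $\neg x$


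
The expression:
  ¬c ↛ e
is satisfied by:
  {e: False, c: False}


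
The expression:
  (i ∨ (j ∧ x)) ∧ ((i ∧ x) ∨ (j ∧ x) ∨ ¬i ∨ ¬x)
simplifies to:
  i ∨ (j ∧ x)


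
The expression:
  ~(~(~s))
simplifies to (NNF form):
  ~s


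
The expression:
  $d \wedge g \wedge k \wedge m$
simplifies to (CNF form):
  $d \wedge g \wedge k \wedge m$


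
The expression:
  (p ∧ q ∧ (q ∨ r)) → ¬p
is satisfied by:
  {p: False, q: False}
  {q: True, p: False}
  {p: True, q: False}


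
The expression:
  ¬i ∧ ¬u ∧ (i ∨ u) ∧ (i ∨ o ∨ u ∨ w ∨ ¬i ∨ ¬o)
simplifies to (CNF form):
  False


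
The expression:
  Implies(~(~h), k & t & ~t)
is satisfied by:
  {h: False}


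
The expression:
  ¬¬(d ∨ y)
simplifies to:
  d ∨ y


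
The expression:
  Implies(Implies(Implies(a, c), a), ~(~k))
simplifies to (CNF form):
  k | ~a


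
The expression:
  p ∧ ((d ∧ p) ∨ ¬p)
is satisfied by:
  {p: True, d: True}


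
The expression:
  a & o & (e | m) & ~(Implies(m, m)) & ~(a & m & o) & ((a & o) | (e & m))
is never true.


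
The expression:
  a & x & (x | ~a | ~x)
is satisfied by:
  {a: True, x: True}


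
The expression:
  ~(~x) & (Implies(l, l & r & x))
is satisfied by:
  {r: True, x: True, l: False}
  {x: True, l: False, r: False}
  {r: True, l: True, x: True}


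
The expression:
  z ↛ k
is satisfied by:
  {z: True, k: False}


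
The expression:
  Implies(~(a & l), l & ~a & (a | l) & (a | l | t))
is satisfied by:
  {l: True}


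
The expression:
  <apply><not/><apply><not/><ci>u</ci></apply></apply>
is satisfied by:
  {u: True}


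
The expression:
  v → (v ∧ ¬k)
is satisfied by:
  {k: False, v: False}
  {v: True, k: False}
  {k: True, v: False}


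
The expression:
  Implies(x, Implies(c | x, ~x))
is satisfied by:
  {x: False}


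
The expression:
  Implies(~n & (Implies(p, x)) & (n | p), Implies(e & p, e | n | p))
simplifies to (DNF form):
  True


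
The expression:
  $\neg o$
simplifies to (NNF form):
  $\neg o$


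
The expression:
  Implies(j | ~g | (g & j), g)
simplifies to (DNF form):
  g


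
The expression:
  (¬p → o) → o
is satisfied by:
  {o: True, p: False}
  {p: False, o: False}
  {p: True, o: True}


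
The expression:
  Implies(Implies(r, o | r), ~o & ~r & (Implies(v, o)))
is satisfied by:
  {v: False, r: False, o: False}


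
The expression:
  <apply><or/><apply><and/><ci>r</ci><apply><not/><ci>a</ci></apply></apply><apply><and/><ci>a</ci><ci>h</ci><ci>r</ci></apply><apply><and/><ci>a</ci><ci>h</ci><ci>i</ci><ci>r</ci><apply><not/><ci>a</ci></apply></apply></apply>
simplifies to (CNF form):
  <apply><and/><ci>r</ci><apply><or/><ci>h</ci><apply><not/><ci>a</ci></apply></apply></apply>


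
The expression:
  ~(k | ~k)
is never true.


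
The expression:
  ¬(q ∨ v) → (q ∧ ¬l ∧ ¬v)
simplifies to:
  q ∨ v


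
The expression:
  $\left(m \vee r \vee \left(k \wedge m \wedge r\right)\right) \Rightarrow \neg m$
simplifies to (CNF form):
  $\neg m$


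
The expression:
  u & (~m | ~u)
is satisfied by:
  {u: True, m: False}


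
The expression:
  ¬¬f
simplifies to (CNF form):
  f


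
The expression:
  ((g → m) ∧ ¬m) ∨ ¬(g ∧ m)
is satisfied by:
  {g: False, m: False}
  {m: True, g: False}
  {g: True, m: False}


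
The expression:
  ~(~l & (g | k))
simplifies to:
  l | (~g & ~k)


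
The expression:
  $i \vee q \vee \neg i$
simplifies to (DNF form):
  $\text{True}$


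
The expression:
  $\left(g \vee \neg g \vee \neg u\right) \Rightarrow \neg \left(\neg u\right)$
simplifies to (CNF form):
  $u$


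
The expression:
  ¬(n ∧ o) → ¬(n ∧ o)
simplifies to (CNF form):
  True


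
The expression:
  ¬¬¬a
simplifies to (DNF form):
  ¬a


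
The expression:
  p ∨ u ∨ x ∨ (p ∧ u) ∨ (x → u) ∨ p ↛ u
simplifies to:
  True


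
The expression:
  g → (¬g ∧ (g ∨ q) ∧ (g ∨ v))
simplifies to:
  ¬g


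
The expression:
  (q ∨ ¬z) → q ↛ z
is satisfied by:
  {q: True, z: False}
  {z: True, q: False}


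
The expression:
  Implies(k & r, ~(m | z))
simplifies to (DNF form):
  ~k | ~r | (~m & ~z)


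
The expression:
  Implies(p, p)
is always true.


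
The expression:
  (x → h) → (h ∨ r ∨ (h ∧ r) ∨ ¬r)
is always true.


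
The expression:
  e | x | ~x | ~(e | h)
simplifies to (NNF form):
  True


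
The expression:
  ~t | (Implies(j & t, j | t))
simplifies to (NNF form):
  True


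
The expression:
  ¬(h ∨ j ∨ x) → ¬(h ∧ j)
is always true.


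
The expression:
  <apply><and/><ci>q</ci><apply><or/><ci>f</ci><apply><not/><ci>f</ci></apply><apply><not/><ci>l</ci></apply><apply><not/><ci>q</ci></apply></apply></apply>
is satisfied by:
  {q: True}


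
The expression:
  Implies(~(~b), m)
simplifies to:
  m | ~b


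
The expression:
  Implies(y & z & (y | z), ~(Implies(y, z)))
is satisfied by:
  {z: False, y: False}
  {y: True, z: False}
  {z: True, y: False}


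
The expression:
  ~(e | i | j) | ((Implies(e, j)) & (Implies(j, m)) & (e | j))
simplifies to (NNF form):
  (j | ~e) & (j | ~i) & (m | ~j)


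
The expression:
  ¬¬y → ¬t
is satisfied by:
  {t: False, y: False}
  {y: True, t: False}
  {t: True, y: False}


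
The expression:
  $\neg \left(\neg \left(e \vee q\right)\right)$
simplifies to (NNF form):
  $e \vee q$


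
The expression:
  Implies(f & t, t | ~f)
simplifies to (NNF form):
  True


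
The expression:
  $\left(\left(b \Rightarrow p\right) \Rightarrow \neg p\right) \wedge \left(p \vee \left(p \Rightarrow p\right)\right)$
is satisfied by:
  {p: False}


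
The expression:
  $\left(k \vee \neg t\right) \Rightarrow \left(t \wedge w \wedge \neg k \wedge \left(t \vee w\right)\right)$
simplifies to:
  $t \wedge \neg k$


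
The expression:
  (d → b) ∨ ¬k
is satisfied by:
  {b: True, k: False, d: False}
  {k: False, d: False, b: False}
  {b: True, d: True, k: False}
  {d: True, k: False, b: False}
  {b: True, k: True, d: False}
  {k: True, b: False, d: False}
  {b: True, d: True, k: True}


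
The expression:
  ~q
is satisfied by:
  {q: False}


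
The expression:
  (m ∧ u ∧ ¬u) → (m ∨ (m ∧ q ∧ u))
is always true.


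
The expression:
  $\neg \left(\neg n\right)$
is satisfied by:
  {n: True}


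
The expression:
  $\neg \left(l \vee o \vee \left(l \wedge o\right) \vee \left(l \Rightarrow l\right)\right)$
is never true.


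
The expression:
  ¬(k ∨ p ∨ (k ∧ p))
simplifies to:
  ¬k ∧ ¬p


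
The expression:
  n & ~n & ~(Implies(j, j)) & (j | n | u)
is never true.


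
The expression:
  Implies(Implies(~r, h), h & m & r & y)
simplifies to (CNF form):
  (h | ~r) & (m | ~r) & (r | ~h) & (y | ~r)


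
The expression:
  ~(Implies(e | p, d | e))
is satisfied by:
  {p: True, d: False, e: False}


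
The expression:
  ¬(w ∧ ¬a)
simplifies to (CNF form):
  a ∨ ¬w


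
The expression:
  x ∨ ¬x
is always true.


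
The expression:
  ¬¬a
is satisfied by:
  {a: True}


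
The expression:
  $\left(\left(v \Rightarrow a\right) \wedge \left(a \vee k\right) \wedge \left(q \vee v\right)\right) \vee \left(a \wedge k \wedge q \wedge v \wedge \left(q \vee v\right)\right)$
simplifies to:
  $\left(a \vee k\right) \wedge \left(a \vee \neg v\right) \wedge \left(q \vee v\right)$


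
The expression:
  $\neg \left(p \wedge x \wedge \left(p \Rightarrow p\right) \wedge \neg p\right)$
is always true.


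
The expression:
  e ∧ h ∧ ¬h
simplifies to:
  False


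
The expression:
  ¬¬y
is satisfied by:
  {y: True}


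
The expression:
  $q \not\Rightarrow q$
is never true.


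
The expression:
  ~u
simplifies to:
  ~u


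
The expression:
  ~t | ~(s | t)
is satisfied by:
  {t: False}


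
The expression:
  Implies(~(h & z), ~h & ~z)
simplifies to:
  (h & z) | (~h & ~z)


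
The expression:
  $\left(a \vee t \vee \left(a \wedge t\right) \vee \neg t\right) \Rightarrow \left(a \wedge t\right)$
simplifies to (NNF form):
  $a \wedge t$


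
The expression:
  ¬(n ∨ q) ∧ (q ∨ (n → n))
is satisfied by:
  {n: False, q: False}


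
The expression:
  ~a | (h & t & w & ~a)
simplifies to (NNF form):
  ~a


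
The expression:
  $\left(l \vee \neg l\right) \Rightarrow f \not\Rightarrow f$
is never true.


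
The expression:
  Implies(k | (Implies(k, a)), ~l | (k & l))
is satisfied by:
  {k: True, l: False}
  {l: False, k: False}
  {l: True, k: True}


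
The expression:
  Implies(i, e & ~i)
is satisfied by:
  {i: False}


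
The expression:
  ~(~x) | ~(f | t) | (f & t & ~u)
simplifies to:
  x | (~f & ~t) | (f & t & ~u)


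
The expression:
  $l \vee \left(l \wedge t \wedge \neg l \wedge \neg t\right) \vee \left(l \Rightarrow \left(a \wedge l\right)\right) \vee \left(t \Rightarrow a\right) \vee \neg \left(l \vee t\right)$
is always true.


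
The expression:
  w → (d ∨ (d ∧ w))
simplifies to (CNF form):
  d ∨ ¬w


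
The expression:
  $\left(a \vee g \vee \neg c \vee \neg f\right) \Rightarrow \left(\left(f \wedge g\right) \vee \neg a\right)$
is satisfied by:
  {f: True, g: True, a: False}
  {f: True, g: False, a: False}
  {g: True, f: False, a: False}
  {f: False, g: False, a: False}
  {a: True, f: True, g: True}


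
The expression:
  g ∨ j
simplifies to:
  g ∨ j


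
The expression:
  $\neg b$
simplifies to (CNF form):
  $\neg b$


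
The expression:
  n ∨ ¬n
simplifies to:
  True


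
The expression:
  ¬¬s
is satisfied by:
  {s: True}


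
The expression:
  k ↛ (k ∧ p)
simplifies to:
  k ∧ ¬p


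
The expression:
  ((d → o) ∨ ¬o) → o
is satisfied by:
  {o: True}


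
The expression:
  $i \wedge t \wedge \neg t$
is never true.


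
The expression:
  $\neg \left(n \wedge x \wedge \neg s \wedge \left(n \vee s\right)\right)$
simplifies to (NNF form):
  $s \vee \neg n \vee \neg x$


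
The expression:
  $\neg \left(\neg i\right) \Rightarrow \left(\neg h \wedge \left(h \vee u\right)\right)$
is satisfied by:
  {u: True, h: False, i: False}
  {h: False, i: False, u: False}
  {u: True, h: True, i: False}
  {h: True, u: False, i: False}
  {i: True, u: True, h: False}


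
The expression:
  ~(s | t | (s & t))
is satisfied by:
  {t: False, s: False}


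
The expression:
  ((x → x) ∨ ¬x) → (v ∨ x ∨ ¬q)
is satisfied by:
  {x: True, v: True, q: False}
  {x: True, v: False, q: False}
  {v: True, x: False, q: False}
  {x: False, v: False, q: False}
  {q: True, x: True, v: True}
  {q: True, x: True, v: False}
  {q: True, v: True, x: False}


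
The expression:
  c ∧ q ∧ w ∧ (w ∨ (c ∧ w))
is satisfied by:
  {c: True, w: True, q: True}


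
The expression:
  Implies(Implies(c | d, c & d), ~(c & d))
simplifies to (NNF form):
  ~c | ~d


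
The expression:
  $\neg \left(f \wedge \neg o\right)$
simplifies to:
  $o \vee \neg f$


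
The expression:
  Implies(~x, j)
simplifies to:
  j | x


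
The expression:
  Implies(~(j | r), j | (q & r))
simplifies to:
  j | r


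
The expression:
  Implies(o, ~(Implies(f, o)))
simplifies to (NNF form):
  ~o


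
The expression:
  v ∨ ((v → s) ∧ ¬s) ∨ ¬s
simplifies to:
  v ∨ ¬s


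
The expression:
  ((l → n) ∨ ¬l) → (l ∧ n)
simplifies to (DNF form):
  l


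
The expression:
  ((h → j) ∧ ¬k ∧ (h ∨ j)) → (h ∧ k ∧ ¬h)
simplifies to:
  k ∨ ¬j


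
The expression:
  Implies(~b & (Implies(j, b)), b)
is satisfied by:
  {b: True, j: True}
  {b: True, j: False}
  {j: True, b: False}


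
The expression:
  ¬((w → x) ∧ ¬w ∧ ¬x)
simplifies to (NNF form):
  w ∨ x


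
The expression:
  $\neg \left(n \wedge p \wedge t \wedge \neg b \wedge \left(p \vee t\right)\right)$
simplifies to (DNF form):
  $b \vee \neg n \vee \neg p \vee \neg t$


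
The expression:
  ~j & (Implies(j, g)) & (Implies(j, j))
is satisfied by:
  {j: False}


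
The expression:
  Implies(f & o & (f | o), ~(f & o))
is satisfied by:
  {o: False, f: False}
  {f: True, o: False}
  {o: True, f: False}


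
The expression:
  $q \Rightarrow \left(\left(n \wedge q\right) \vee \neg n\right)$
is always true.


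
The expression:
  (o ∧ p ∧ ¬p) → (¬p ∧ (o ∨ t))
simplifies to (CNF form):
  True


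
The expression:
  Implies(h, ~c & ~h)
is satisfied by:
  {h: False}


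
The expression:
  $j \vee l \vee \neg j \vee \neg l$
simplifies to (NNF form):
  $\text{True}$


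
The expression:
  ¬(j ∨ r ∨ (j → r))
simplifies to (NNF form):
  False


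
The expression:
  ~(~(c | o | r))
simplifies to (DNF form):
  c | o | r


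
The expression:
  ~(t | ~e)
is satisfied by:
  {e: True, t: False}


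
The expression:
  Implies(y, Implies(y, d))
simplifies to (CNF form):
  d | ~y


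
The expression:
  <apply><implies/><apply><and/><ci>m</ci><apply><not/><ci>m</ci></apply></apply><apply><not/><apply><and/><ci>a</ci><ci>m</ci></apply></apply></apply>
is always true.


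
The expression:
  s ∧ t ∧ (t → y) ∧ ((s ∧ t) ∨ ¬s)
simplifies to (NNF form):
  s ∧ t ∧ y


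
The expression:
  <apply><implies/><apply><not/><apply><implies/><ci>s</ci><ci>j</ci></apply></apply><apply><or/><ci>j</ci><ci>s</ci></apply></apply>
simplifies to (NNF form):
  <true/>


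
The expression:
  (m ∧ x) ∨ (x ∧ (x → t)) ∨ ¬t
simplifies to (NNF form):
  x ∨ ¬t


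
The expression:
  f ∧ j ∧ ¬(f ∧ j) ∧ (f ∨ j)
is never true.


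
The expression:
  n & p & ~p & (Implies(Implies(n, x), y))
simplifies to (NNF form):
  False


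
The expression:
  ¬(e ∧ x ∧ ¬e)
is always true.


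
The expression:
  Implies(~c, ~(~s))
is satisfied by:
  {c: True, s: True}
  {c: True, s: False}
  {s: True, c: False}


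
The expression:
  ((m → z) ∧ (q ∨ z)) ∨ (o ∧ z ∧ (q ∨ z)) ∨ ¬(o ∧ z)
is always true.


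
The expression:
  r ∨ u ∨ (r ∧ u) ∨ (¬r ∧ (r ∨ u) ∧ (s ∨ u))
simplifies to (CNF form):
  r ∨ u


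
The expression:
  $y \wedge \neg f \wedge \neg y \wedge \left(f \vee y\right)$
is never true.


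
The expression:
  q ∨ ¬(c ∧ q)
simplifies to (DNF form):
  True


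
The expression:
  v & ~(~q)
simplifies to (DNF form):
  q & v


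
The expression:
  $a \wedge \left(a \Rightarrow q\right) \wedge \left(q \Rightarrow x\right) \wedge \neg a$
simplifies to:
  $\text{False}$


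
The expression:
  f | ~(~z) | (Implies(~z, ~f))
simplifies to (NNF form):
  True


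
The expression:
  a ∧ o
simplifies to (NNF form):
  a ∧ o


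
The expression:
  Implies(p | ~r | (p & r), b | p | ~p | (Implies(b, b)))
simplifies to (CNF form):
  True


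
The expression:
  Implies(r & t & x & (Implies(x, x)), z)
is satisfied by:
  {z: True, t: False, x: False, r: False}
  {r: False, t: False, z: False, x: False}
  {r: True, z: True, t: False, x: False}
  {r: True, t: False, z: False, x: False}
  {x: True, z: True, r: False, t: False}
  {x: True, r: False, t: False, z: False}
  {x: True, r: True, z: True, t: False}
  {x: True, r: True, t: False, z: False}
  {z: True, t: True, x: False, r: False}
  {t: True, x: False, z: False, r: False}
  {r: True, t: True, z: True, x: False}
  {r: True, t: True, x: False, z: False}
  {z: True, t: True, x: True, r: False}
  {t: True, x: True, r: False, z: False}
  {r: True, t: True, x: True, z: True}


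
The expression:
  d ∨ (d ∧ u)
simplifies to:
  d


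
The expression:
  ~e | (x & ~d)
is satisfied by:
  {x: True, e: False, d: False}
  {x: False, e: False, d: False}
  {d: True, x: True, e: False}
  {d: True, x: False, e: False}
  {e: True, x: True, d: False}


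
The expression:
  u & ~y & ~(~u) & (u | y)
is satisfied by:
  {u: True, y: False}


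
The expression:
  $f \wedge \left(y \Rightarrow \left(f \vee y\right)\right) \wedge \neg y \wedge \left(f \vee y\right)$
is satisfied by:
  {f: True, y: False}


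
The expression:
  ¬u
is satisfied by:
  {u: False}


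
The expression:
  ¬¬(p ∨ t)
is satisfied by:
  {t: True, p: True}
  {t: True, p: False}
  {p: True, t: False}


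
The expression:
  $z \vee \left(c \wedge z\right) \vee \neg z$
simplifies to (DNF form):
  $\text{True}$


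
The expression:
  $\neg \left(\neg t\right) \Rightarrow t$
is always true.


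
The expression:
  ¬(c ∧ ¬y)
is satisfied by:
  {y: True, c: False}
  {c: False, y: False}
  {c: True, y: True}


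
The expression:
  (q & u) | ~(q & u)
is always true.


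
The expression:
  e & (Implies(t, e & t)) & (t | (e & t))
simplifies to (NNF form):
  e & t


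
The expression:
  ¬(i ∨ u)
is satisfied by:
  {u: False, i: False}


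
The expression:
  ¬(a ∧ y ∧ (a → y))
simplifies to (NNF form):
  ¬a ∨ ¬y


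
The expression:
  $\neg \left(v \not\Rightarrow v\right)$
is always true.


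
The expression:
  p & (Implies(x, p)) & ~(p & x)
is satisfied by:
  {p: True, x: False}


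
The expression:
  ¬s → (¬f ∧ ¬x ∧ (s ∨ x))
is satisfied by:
  {s: True}


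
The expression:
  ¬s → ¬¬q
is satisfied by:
  {q: True, s: True}
  {q: True, s: False}
  {s: True, q: False}


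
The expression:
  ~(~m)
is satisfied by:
  {m: True}


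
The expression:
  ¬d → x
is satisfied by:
  {x: True, d: True}
  {x: True, d: False}
  {d: True, x: False}


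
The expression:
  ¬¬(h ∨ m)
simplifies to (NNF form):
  h ∨ m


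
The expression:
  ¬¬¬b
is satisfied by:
  {b: False}


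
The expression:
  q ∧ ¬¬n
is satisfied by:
  {q: True, n: True}


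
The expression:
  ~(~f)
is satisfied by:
  {f: True}


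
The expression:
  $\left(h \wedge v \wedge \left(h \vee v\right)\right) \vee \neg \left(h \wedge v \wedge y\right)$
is always true.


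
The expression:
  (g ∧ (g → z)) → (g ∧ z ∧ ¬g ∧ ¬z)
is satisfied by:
  {g: False, z: False}
  {z: True, g: False}
  {g: True, z: False}


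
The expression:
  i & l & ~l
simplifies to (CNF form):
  False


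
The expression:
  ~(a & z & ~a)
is always true.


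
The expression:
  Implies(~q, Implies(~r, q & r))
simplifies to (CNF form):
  q | r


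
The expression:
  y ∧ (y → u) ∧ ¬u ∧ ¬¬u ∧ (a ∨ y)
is never true.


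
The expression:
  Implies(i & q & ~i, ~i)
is always true.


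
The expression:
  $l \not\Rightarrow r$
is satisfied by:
  {l: True, r: False}


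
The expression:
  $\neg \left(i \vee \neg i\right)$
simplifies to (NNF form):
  $\text{False}$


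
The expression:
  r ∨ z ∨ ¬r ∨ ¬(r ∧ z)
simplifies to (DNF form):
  True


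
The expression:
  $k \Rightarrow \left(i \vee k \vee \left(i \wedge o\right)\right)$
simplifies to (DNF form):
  $\text{True}$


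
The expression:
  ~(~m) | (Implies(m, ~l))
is always true.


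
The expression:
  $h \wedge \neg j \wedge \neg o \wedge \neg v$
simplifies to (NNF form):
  $h \wedge \neg j \wedge \neg o \wedge \neg v$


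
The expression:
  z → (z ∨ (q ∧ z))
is always true.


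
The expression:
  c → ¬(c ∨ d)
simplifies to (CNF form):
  ¬c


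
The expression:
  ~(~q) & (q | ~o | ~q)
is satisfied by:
  {q: True}


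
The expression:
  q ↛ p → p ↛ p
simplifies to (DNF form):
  p ∨ ¬q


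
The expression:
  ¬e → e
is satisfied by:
  {e: True}


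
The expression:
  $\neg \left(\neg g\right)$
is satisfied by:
  {g: True}


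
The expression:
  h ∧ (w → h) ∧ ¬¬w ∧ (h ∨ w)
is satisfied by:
  {h: True, w: True}


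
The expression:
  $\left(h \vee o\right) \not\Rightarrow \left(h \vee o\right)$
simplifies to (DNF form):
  $\text{False}$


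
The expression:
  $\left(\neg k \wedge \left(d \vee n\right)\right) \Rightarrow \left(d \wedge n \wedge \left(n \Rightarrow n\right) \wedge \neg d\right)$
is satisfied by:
  {k: True, d: False, n: False}
  {n: True, k: True, d: False}
  {k: True, d: True, n: False}
  {n: True, k: True, d: True}
  {n: False, d: False, k: False}


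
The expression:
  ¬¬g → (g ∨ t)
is always true.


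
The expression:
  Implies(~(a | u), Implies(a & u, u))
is always true.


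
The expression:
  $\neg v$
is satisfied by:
  {v: False}


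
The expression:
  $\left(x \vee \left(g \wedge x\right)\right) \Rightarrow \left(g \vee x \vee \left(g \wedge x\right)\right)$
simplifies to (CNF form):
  $\text{True}$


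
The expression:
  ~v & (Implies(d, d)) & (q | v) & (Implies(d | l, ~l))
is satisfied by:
  {q: True, v: False, l: False}
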